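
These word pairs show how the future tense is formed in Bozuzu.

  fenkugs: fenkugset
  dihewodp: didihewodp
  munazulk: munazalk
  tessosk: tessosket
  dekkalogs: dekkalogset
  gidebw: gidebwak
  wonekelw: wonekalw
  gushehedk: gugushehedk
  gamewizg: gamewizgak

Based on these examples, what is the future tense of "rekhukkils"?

rekhukkals

gushehedk and munazulk both end in -k yet inflect differently (gugushehedk, munazalk), so the final letter is not what conditions the rule; the second-to-last letter is.
"rekhukkils" has second-to-last letter 'l'. The stems whose second-to-last letter is 'l' (munazulk → munazalk, wonekelw → wonekalw) change the last vowel to 'a'.
The other patterns: stems whose second-to-last letter is 'b' or 'z' add -ak; stems whose second-to-last letter is 'd' repeat the first consonant+vowel as a prefix; stems whose second-to-last letter is 'g' or 's' add -et.
So rekhukkils → rekhukkals.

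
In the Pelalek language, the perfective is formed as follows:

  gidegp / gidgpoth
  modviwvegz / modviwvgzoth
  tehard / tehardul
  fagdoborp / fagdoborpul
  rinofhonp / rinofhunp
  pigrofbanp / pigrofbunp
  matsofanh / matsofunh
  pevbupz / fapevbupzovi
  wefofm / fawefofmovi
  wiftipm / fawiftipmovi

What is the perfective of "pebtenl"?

gidegp and fagdoborp both end in -p yet inflect differently (gidgpoth, fagdoborpul), so the final letter is not what conditions the rule; the second-to-last letter is.
"pebtenl" has second-to-last letter 'n'. The stems whose second-to-last letter is 'n' (rinofhonp → rinofhunp, pigrofbanp → pigrofbunp, matsofanh → matsofunh) change the last vowel to 'u'.
The other patterns: stems whose second-to-last letter is 'g' delete the last vowel and add -oth; stems whose second-to-last letter is 'r' add -ul; stems whose second-to-last letter is 'f' or 'p' add fa- … -ovi around the stem.
So pebtenl → pebtunl.

pebtunl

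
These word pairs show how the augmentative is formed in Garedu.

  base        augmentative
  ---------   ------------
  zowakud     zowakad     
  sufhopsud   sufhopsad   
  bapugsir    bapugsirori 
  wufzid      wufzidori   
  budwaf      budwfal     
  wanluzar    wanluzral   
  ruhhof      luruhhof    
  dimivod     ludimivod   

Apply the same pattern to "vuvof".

zowakud and wufzid both end in -d yet inflect differently (zowakad, wufzidori), so the final letter is not what conditions the rule; the last vowel is.
"vuvof" has last vowel 'o'. The stems whose last vowel is 'o' (ruhhof → luruhhof, dimivod → ludimivod) add the prefix lu-.
So vuvof → luvuvof.

luvuvof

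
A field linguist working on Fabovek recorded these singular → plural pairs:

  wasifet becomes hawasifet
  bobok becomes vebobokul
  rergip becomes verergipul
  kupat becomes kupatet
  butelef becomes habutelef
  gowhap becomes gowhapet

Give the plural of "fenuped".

hafenuped

wasifet and kupat both end in -t yet inflect differently (hawasifet, kupatet), so the final letter is not what conditions the rule; the last vowel is.
"fenuped" has last vowel 'e'. The stems whose last vowel is 'e' (wasifet → hawasifet, butelef → habutelef) add the prefix ha-.
So fenuped → hafenuped.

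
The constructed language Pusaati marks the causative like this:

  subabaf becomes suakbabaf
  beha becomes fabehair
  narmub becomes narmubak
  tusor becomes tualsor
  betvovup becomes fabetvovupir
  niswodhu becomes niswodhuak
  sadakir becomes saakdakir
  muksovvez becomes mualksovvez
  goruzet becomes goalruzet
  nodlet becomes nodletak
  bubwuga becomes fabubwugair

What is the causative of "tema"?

sadakir and tusor both end in -r yet inflect differently (saakdakir, tualsor), so the final letter is not what conditions the rule; the first letter is.
"tema" begins with t-. The one such stem in the data (tusor → tualsor) inserts -al- after the first vowel (as do goruzet, muksovvez), so the same rule applies.
The other patterns: stems beginning with b- add fa- … -ir around the stem; stems beginning with n- add -ak; stems beginning with s- insert -ak- after the first vowel.
So tema → tealma.

tealma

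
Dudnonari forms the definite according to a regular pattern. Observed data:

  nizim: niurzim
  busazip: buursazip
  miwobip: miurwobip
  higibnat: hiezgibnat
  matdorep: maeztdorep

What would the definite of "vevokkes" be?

veezvokkes

busazip and matdorep both end in -p yet inflect differently (buursazip, maeztdorep), so the final letter is not what conditions the rule; the last vowel is.
"vevokkes" has last vowel 'e'. The one such stem in the data (matdorep → maeztdorep) inserts -ez- after the first vowel (as does higibnat), so the same rule applies.
The other pattern: stems whose last vowel is 'i' insert -ur- after the first vowel.
So vevokkes → veezvokkes.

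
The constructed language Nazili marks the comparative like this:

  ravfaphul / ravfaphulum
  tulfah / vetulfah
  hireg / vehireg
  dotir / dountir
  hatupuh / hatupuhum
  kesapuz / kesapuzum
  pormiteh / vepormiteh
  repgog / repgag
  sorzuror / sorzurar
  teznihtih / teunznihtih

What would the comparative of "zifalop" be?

zifalap

tulfah and teznihtih both end in -h yet inflect differently (vetulfah, teunznihtih), so the final letter is not what conditions the rule; the last vowel is.
"zifalop" has last vowel 'o'. The stems whose last vowel is 'o' (repgog → repgag, sorzuror → sorzurar) change the last vowel to 'a'.
The other patterns: stems whose last vowel is 'a' or 'e' add the prefix ve-; stems whose last vowel is 'i' insert -un- after the first vowel; stems whose last vowel is 'u' add -um.
So zifalop → zifalap.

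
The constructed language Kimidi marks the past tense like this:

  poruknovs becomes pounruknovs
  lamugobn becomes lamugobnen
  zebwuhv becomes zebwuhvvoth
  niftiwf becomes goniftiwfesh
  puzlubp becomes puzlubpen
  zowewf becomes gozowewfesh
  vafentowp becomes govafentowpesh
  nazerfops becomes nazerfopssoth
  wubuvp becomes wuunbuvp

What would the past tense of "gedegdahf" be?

"gedegdahf" has second-to-last letter 'h'. The one such stem in the data (zebwuhv → zebwuhvvoth) doubles the final consonant and adds -oth (as does nazerfops), so the same rule applies.
So gedegdahf → gedegdahffoth.

gedegdahffoth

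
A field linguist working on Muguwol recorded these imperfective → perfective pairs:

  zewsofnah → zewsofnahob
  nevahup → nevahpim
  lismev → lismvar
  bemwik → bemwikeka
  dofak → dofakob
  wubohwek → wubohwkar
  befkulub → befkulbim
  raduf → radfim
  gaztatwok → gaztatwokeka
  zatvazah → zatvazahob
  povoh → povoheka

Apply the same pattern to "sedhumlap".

sedhumlapob

wubohwek and dofak both end in -k yet inflect differently (wubohwkar, dofakob), so the final letter is not what conditions the rule; the last vowel is.
"sedhumlap" has last vowel 'a'. The stems whose last vowel is 'a' (zatvazah → zatvazahob, dofak → dofakob, zewsofnah → zewsofnahob) add -ob.
The other patterns: stems whose last vowel is 'e' delete the last vowel and add -ar; stems whose last vowel is 'u' delete the last vowel and add -im; stems whose last vowel is 'i' or 'o' add -eka.
So sedhumlap → sedhumlapob.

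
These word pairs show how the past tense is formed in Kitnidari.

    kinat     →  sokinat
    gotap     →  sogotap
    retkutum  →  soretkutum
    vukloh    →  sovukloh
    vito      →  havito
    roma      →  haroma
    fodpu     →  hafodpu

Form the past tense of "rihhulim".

vukloh and vito both have last vowel 'o' yet inflect differently (sovukloh, havito), so the last vowel is not what conditions the rule; whether the stem ends in a vowel or a consonant is.
"rihhulim" ends in a consonant. The stems ending in a consonant (kinat → sokinat, gotap → sogotap, retkutum → soretkutum) add the prefix so-.
The other pattern: stems ending in a vowel add the prefix ha-.
So rihhulim → sorihhulim.

sorihhulim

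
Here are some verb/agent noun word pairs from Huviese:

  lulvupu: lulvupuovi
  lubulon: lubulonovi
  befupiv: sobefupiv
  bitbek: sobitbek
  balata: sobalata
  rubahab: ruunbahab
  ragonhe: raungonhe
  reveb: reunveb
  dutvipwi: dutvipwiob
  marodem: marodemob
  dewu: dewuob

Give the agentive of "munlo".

lulvupu and dewu both end in -u yet inflect differently (lulvupuovi, dewuob), so the final letter is not what conditions the rule; the first letter is.
"munlo" begins with m-. The one such stem in the data (marodem → marodemob) adds -ob, so the same rule applies.
The other patterns: stems beginning with l- add -ovi; stems beginning with b- add the prefix so-; stems beginning with r- insert -un- after the first vowel.
So munlo → munloob.

munloob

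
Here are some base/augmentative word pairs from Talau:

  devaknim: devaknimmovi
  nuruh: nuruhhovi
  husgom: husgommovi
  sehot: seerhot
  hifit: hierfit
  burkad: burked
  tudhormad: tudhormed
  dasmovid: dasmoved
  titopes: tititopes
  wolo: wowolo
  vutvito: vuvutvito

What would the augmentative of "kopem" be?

husgom and sehot both have last vowel 'o' yet inflect differently (husgommovi, seerhot), so the last vowel is not what conditions the rule; the final letter is.
"kopem" ends in -m. The stems ending in -m (devaknim → devaknimmovi, husgom → husgommovi) double the final consonant and add -ovi.
So kopem → kopemmovi.

kopemmovi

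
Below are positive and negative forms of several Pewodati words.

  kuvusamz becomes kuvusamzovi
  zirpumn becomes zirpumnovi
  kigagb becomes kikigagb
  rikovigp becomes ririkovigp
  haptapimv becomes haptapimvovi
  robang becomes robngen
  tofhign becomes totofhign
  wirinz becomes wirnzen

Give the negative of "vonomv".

tofhign and zirpumn both end in -n yet inflect differently (totofhign, zirpumnovi), so the final letter is not what conditions the rule; the second-to-last letter is.
"vonomv" has second-to-last letter 'm'. The stems whose second-to-last letter is 'm' (haptapimv → haptapimvovi, zirpumn → zirpumnovi, kuvusamz → kuvusamzovi) add -ovi.
So vonomv → vonomvovi.

vonomvovi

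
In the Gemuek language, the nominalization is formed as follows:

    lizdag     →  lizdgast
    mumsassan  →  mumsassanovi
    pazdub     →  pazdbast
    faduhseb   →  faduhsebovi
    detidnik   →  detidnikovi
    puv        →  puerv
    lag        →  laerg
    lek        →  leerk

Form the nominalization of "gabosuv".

lag and lizdag both end in -g yet inflect differently (laerg, lizdgast), so the final letter is not what conditions the rule; the number of vowels is.
"gabosuv" has 3 vowels. The stems with 3 vowels (mumsassan → mumsassanovi, faduhseb → faduhsebovi, detidnik → detidnikovi) add -ovi.
So gabosuv → gabosuvovi.

gabosuvovi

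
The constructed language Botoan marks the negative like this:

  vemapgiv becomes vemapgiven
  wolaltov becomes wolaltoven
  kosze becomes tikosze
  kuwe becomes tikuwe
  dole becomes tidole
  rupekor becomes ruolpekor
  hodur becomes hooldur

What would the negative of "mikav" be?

mikaven

wolaltov and rupekor both have last vowel 'o' yet inflect differently (wolaltoven, ruolpekor), so the last vowel is not what conditions the rule; the final letter is.
"mikav" ends in -v. The stems ending in -v (vemapgiv → vemapgiven, wolaltov → wolaltoven) add -en.
So mikav → mikaven.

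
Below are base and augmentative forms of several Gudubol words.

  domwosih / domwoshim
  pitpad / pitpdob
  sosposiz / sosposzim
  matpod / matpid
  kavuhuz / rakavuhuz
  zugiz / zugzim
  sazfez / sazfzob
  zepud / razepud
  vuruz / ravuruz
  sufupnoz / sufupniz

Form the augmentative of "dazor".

pitpad and matpod both end in -d yet inflect differently (pitpdob, matpid), so the final letter is not what conditions the rule; the last vowel is.
"dazor" has last vowel 'o'. The stems whose last vowel is 'o' (matpod → matpid, sufupnoz → sufupniz) change the last vowel to 'i'.
So dazor → dazir.

dazir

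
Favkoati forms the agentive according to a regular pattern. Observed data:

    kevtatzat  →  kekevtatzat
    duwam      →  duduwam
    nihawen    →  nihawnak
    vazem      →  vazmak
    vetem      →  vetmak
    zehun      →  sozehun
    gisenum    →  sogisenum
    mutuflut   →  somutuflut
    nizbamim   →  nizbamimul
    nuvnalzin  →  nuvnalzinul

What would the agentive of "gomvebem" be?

gomvebmak

"gomvebem" has last vowel 'e'. The stems whose last vowel is 'e' (nihawen → nihawnak, vazem → vazmak, vetem → vetmak) delete the last vowel and add -ak.
The other patterns: stems whose last vowel is 'a' repeat the first consonant+vowel as a prefix; stems whose last vowel is 'u' add the prefix so-; stems whose last vowel is 'i' add -ul.
So gomvebem → gomvebmak.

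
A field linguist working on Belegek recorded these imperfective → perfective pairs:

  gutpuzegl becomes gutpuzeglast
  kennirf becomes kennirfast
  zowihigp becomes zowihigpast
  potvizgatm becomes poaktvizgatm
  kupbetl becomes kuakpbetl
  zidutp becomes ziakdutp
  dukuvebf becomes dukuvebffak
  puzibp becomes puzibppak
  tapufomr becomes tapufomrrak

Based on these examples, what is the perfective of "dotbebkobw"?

gutpuzegl and kupbetl both end in -l yet inflect differently (gutpuzeglast, kuakpbetl), so the final letter is not what conditions the rule; the second-to-last letter is.
"dotbebkobw" has second-to-last letter 'b'. The stems whose second-to-last letter is 'b' (dukuvebf → dukuvebffak, puzibp → puzibppak) double the final consonant and add -ak.
The other patterns: stems whose second-to-last letter is 'g' or 'r' add -ast; stems whose second-to-last letter is 't' insert -ak- after the first vowel.
So dotbebkobw → dotbebkobwwak.

dotbebkobwwak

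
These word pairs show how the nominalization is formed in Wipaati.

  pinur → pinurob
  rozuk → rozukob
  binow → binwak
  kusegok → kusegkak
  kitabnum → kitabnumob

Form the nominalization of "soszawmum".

"soszawmum" has last vowel 'u'. The stems whose last vowel is 'u' (pinur → pinurob, rozuk → rozukob, kitabnum → kitabnumob) add -ob.
The other pattern: stems whose last vowel is 'o' delete the last vowel and add -ak.
So soszawmum → soszawmumob.

soszawmumob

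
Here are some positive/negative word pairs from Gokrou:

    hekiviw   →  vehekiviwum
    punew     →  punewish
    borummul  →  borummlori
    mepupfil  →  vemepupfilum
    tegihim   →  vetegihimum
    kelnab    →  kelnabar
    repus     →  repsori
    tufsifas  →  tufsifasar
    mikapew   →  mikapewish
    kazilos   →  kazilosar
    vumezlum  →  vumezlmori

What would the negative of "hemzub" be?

vumezlum and tegihim both end in -m yet inflect differently (vumezlmori, vetegihimum), so the final letter is not what conditions the rule; the last vowel is.
"hemzub" has last vowel 'u'. The stems whose last vowel is 'u' (vumezlum → vumezlmori, borummul → borummlori, repus → repsori) delete the last vowel and add -ori.
So hemzub → hemzbori.

hemzbori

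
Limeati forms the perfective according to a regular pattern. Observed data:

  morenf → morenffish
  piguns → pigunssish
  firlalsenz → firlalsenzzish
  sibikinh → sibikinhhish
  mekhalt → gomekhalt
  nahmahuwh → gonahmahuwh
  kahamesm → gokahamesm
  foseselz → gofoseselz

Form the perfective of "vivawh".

govivawh

sibikinh and nahmahuwh both end in -h yet inflect differently (sibikinhhish, gonahmahuwh), so the final letter is not what conditions the rule; the second-to-last letter is.
"vivawh" has second-to-last letter 'w'. The one such stem in the data (nahmahuwh → gonahmahuwh) adds the prefix go-, so the same rule applies.
So vivawh → govivawh.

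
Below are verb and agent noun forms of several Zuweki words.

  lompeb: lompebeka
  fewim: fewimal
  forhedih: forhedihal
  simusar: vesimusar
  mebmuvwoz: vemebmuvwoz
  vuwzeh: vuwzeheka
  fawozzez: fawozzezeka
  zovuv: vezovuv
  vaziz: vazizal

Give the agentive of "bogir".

forhedih and vuwzeh both end in -h yet inflect differently (forhedihal, vuwzeheka), so the final letter is not what conditions the rule; the last vowel is.
"bogir" has last vowel 'i'. The stems whose last vowel is 'i' (vaziz → vazizal, forhedih → forhedihal, fewim → fewimal) add -al.
The other patterns: stems whose last vowel is 'e' add -eka; stems whose last vowel is 'a', 'o' or 'u' add the prefix ve-.
So bogir → bogiral.

bogiral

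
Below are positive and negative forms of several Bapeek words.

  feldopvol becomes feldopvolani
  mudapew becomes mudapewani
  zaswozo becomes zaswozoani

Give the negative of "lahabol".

Every pair shown (feldopvol → feldopvolani, mudapew → mudapewani, zaswozo → zaswozoani) follows the same rule: add -ani.
So lahabol → lahabolani.

lahabolani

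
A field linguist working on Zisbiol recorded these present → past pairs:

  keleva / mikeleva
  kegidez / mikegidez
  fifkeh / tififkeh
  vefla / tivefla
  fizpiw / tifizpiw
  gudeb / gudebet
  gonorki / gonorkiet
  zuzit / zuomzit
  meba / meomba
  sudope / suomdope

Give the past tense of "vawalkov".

keleva and vefla both end in -a yet inflect differently (mikeleva, tivefla), so the final letter is not what conditions the rule; the first letter is.
"vawalkov" begins with v-. The one such stem in the data (vefla → tivefla) adds the prefix ti-, so the same rule applies.
The other patterns: stems beginning with k- add the prefix mi-; stems beginning with g- add -et; stems beginning with m-, s- or z- insert -om- after the first vowel.
So vawalkov → tivawalkov.

tivawalkov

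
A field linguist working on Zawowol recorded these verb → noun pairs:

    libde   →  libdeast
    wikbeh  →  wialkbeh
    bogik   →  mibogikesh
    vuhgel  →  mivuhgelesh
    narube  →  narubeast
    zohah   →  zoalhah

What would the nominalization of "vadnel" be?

mivadnelesh

libde and wikbeh both have last vowel 'e' yet inflect differently (libdeast, wialkbeh), so the last vowel is not what conditions the rule; the final letter is.
"vadnel" ends in -l. The one such stem in the data (vuhgel → mivuhgelesh) adds mi- … -esh around the stem, so the same rule applies.
So vadnel → mivadnelesh.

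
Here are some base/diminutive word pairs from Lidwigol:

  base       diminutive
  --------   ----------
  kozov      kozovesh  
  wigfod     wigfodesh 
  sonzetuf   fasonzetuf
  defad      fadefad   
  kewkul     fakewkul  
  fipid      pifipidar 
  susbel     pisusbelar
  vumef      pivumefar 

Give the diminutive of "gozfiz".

wigfod and defad both end in -d yet inflect differently (wigfodesh, fadefad), so the final letter is not what conditions the rule; the last vowel is.
"gozfiz" has last vowel 'i'. The one such stem in the data (fipid → pifipidar) adds pi- … -ar around the stem, so the same rule applies.
The other patterns: stems whose last vowel is 'o' add -esh; stems whose last vowel is 'a' or 'u' add the prefix fa-.
So gozfiz → pigozfizar.

pigozfizar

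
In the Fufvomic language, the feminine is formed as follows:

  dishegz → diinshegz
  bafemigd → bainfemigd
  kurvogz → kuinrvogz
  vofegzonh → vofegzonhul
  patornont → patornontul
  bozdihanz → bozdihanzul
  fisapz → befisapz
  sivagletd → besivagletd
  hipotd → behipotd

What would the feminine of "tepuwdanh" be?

tepuwdanhul

dishegz and bozdihanz both end in -z yet inflect differently (diinshegz, bozdihanzul), so the final letter is not what conditions the rule; the second-to-last letter is.
"tepuwdanh" has second-to-last letter 'n'. The stems whose second-to-last letter is 'n' (vofegzonh → vofegzonhul, patornont → patornontul, bozdihanz → bozdihanzul) add -ul.
The other patterns: stems whose second-to-last letter is 'g' insert -in- after the first vowel; stems whose second-to-last letter is 'p' or 't' add the prefix be-.
So tepuwdanh → tepuwdanhul.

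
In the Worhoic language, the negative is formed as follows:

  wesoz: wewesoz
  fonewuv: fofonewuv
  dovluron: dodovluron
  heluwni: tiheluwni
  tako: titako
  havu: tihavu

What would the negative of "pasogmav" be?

"pasogmav" ends in a consonant. The stems ending in a consonant (wesoz → wewesoz, fonewuv → fofonewuv, dovluron → dodovluron) repeat the first consonant+vowel as a prefix.
The other pattern: stems ending in a vowel add the prefix ti-.
So pasogmav → papasogmav.

papasogmav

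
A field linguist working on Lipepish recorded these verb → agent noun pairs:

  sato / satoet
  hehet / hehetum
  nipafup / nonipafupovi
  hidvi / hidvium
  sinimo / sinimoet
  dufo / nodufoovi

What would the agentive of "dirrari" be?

nodirrariovi

sinimo and dufo both end in -o yet inflect differently (sinimoet, nodufoovi), so the final letter is not what conditions the rule; the first letter is.
"dirrari" begins with d-. The one such stem in the data (dufo → nodufoovi) adds no- … -ovi around the stem, so the same rule applies.
So dirrari → nodirrariovi.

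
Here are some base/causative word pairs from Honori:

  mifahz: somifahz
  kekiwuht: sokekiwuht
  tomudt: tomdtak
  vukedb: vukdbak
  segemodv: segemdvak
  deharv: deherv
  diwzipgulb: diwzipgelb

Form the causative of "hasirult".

hasirelt

kekiwuht and tomudt both end in -t yet inflect differently (sokekiwuht, tomdtak), so the final letter is not what conditions the rule; the second-to-last letter is.
"hasirult" has second-to-last letter 'l'. The one such stem in the data (diwzipgulb → diwzipgelb) changes the last vowel to 'e' (as does deharv), so the same rule applies.
So hasirult → hasirelt.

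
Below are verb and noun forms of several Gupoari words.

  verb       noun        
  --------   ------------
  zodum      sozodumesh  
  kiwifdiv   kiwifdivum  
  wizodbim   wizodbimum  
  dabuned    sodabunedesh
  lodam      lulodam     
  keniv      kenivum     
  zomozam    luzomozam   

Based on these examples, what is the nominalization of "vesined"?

sovesinedesh

wizodbim and zomozam both end in -m yet inflect differently (wizodbimum, luzomozam), so the final letter is not what conditions the rule; the last vowel is.
"vesined" has last vowel 'e'. The one such stem in the data (dabuned → sodabunedesh) adds so- … -esh around the stem, so the same rule applies.
So vesined → sovesinedesh.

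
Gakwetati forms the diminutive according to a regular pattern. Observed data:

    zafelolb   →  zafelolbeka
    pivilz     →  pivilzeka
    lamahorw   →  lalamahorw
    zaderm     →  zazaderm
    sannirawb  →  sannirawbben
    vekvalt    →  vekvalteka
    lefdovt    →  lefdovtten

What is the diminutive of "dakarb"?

dadakarb

zafelolb and sannirawb both end in -b yet inflect differently (zafelolbeka, sannirawbben), so the final letter is not what conditions the rule; the second-to-last letter is.
"dakarb" has second-to-last letter 'r'. The stems whose second-to-last letter is 'r' (zaderm → zazaderm, lamahorw → lalamahorw) repeat the first consonant+vowel as a prefix.
The other patterns: stems whose second-to-last letter is 'l' add -eka; stems whose second-to-last letter is 'v' or 'w' double the final consonant and add -en.
So dakarb → dadakarb.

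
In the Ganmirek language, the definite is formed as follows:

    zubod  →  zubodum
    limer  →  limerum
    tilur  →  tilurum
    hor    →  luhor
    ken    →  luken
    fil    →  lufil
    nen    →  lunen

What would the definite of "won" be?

limer and hor both end in -r yet inflect differently (limerum, luhor), so the final letter is not what conditions the rule; the number of vowels is.
"won" has 1 vowel. The stems with 1 vowel (hor → luhor, ken → luken, fil → lufil) add the prefix lu-.
The other pattern: stems with 2 vowels add -um.
So won → luwon.

luwon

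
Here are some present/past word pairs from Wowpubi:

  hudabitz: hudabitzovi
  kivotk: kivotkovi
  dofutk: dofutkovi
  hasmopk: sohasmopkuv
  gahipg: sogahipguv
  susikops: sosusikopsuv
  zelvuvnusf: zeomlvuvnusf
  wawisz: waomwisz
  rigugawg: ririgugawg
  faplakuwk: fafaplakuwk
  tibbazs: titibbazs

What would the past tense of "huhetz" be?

kivotk and hasmopk both end in -k yet inflect differently (kivotkovi, sohasmopkuv), so the final letter is not what conditions the rule; the second-to-last letter is.
"huhetz" has second-to-last letter 't'. The stems whose second-to-last letter is 't' (hudabitz → hudabitzovi, kivotk → kivotkovi, dofutk → dofutkovi) add -ovi.
The other patterns: stems whose second-to-last letter is 'p' add so- … -uv around the stem; stems whose second-to-last letter is 's' insert -om- after the first vowel; stems whose second-to-last letter is 'w' or 'z' repeat the first consonant+vowel as a prefix.
So huhetz → huhetzovi.

huhetzovi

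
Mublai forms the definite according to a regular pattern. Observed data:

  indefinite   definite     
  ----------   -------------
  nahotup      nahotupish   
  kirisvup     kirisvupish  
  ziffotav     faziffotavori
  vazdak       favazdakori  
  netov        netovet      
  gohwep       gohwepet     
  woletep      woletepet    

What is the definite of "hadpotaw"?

ziffotav and netov both end in -v yet inflect differently (faziffotavori, netovet), so the final letter is not what conditions the rule; the last vowel is.
"hadpotaw" has last vowel 'a'. The stems whose last vowel is 'a' (ziffotav → faziffotavori, vazdak → favazdakori) add fa- … -ori around the stem.
So hadpotaw → fahadpotawori.

fahadpotawori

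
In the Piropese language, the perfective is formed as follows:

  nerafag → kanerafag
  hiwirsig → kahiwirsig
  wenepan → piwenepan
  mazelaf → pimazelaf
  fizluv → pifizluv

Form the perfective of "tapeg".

nerafag and mazelaf both have last vowel 'a' yet inflect differently (kanerafag, pimazelaf), so the last vowel is not what conditions the rule; the final letter is.
"tapeg" ends in -g. The stems ending in -g (nerafag → kanerafag, hiwirsig → kahiwirsig) add the prefix ka-.
So tapeg → katapeg.

katapeg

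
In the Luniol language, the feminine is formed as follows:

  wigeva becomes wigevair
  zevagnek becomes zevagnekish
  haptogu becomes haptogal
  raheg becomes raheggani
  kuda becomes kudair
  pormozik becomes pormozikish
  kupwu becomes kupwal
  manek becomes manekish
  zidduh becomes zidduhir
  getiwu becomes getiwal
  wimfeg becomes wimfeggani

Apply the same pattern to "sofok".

"sofok" ends in -k. The stems ending in -k (pormozik → pormozikish, zevagnek → zevagnekish, manek → manekish) add -ish.
The other patterns: stems ending in -g double the final consonant and add -ani; stems ending in -a or -h add -ir; stems ending in -u drop the final letter and add -al.
So sofok → sofokish.

sofokish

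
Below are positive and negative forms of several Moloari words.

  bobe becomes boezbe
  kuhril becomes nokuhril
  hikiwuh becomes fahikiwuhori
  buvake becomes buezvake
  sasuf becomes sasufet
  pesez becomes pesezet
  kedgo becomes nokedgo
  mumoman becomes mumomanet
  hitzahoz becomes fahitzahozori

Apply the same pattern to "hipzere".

hitzahoz and pesez both end in -z yet inflect differently (fahitzahozori, pesezet), so the final letter is not what conditions the rule; the first letter is.
"hipzere" begins with h-. The stems beginning with h- (hitzahoz → fahitzahozori, hikiwuh → fahikiwuhori) add fa- … -ori around the stem.
So hipzere → fahipzereori.

fahipzereori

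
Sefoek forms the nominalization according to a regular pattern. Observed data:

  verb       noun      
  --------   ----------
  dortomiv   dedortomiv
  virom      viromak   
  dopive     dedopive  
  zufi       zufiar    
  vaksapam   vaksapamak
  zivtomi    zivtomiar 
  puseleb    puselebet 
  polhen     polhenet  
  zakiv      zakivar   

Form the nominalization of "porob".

porobet

zakiv and dortomiv both end in -v yet inflect differently (zakivar, dedortomiv), so the final letter is not what conditions the rule; the first letter is.
"porob" begins with p-. The stems beginning with p- (polhen → polhenet, puseleb → puselebet) add -et.
The other patterns: stems beginning with z- add -ar; stems beginning with d- add the prefix de-; stems beginning with v- add -ak.
So porob → porobet.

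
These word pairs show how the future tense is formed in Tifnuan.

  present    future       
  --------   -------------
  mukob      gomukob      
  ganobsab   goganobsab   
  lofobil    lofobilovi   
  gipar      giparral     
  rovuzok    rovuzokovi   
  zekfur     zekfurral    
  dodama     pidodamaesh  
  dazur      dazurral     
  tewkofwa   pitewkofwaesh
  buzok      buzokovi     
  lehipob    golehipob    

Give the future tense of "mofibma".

pimofibmaesh

"mofibma" ends in -a. The stems ending in -a (tewkofwa → pitewkofwaesh, dodama → pidodamaesh) add pi- … -esh around the stem.
The other patterns: stems ending in -b add the prefix go-; stems ending in -r double the final consonant and add -al; stems ending in -k or -l add -ovi.
So mofibma → pimofibmaesh.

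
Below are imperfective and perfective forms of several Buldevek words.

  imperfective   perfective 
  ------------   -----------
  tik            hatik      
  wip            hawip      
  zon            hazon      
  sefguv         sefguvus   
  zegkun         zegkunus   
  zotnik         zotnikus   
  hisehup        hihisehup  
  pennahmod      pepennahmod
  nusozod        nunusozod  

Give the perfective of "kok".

hakok

"kok" has 1 vowel. The stems with 1 vowel (tik → hatik, wip → hawip, zon → hazon) add the prefix ha-.
So kok → hakok.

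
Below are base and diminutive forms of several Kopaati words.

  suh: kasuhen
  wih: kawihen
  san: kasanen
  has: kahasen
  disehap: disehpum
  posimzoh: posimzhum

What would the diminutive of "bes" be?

kabesen

suh and posimzoh both end in -h yet inflect differently (kasuhen, posimzhum), so the final letter is not what conditions the rule; the number of vowels is.
"bes" has 1 vowel. The stems with 1 vowel (suh → kasuhen, wih → kawihen, san → kasanen) add ka- … -en around the stem.
The other pattern: stems with 3 vowels delete the last vowel and add -um.
So bes → kabesen.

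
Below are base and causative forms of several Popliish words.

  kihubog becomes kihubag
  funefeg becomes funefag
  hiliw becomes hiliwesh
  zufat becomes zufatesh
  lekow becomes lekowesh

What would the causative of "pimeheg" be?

kihubog and lekow both have last vowel 'o' yet inflect differently (kihubag, lekowesh), so the last vowel is not what conditions the rule; the final letter is.
"pimeheg" ends in -g. The stems ending in -g (kihubog → kihubag, funefeg → funefag) change the last vowel to 'a'.
So pimeheg → pimehag.

pimehag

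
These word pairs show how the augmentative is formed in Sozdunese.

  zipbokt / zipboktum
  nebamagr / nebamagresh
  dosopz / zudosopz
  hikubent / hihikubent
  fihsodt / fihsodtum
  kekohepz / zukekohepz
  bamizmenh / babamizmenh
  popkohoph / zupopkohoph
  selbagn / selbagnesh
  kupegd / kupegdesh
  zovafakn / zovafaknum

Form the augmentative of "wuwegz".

wuwegzesh

popkohoph and bamizmenh both end in -h yet inflect differently (zupopkohoph, babamizmenh), so the final letter is not what conditions the rule; the second-to-last letter is.
"wuwegz" has second-to-last letter 'g'. The stems whose second-to-last letter is 'g' (kupegd → kupegdesh, selbagn → selbagnesh, nebamagr → nebamagresh) add -esh.
The other patterns: stems whose second-to-last letter is 'p' add the prefix zu-; stems whose second-to-last letter is 'n' repeat the first consonant+vowel as a prefix; stems whose second-to-last letter is 'd' or 'k' add -um.
So wuwegz → wuwegzesh.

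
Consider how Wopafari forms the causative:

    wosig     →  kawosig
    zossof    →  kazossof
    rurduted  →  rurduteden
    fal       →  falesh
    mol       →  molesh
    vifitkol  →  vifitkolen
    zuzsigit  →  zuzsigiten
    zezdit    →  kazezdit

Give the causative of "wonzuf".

"wonzuf" has 2 vowels. The stems with 2 vowels (zezdit → kazezdit, wosig → kawosig, zossof → kazossof) add the prefix ka-.
The other patterns: stems with 1 vowel add -esh; stems with 3 vowels add -en.
So wonzuf → kawonzuf.

kawonzuf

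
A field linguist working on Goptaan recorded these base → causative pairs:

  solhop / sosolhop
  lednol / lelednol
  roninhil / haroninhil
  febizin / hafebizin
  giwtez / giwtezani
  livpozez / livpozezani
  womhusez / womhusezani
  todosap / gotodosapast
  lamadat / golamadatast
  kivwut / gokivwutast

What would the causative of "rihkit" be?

lednol and roninhil both end in -l yet inflect differently (lelednol, haroninhil), so the final letter is not what conditions the rule; the last vowel is.
"rihkit" has last vowel 'i'. The stems whose last vowel is 'i' (roninhil → haroninhil, febizin → hafebizin) add the prefix ha-.
The other patterns: stems whose last vowel is 'o' repeat the first consonant+vowel as a prefix; stems whose last vowel is 'e' add -ani; stems whose last vowel is 'a' or 'u' add go- … -ast around the stem.
So rihkit → harihkit.

harihkit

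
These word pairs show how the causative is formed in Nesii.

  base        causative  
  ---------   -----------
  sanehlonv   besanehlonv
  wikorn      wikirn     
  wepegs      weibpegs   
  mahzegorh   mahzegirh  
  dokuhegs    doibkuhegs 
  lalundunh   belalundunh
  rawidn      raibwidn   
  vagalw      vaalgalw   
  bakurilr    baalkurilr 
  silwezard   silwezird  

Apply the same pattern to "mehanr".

bemehanr

lalundunh and mahzegorh both end in -h yet inflect differently (belalundunh, mahzegirh), so the final letter is not what conditions the rule; the second-to-last letter is.
"mehanr" has second-to-last letter 'n'. The stems whose second-to-last letter is 'n' (lalundunh → belalundunh, sanehlonv → besanehlonv) add the prefix be-.
The other patterns: stems whose second-to-last letter is 'l' insert -al- after the first vowel; stems whose second-to-last letter is 'r' change the last vowel to 'i'; stems whose second-to-last letter is 'd' or 'g' insert -ib- after the first vowel.
So mehanr → bemehanr.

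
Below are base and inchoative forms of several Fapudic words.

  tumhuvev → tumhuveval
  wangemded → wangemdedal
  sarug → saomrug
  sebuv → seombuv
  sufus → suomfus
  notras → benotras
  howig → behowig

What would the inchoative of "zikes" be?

tumhuvev and sebuv both end in -v yet inflect differently (tumhuveval, seombuv), so the final letter is not what conditions the rule; the last vowel is.
"zikes" has last vowel 'e'. The stems whose last vowel is 'e' (tumhuvev → tumhuveval, wangemded → wangemdedal) add -al.
The other patterns: stems whose last vowel is 'u' insert -om- after the first vowel; stems whose last vowel is 'a' or 'i' add the prefix be-.
So zikes → zikesal.

zikesal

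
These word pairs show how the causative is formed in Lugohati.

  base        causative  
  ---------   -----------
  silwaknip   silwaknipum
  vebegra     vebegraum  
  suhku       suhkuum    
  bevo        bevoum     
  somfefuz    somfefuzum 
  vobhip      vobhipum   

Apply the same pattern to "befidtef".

befidtefum

Every pair shown (silwaknip → silwaknipum, vebegra → vebegraum, suhku → suhkuum, …) follows the same rule: add -um.
So befidtef → befidtefum.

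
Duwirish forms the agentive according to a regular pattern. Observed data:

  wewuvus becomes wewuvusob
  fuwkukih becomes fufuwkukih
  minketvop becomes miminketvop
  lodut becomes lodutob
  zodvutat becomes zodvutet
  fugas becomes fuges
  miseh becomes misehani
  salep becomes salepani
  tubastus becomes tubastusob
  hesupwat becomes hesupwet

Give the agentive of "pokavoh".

popokavoh

tubastus and fugas both end in -s yet inflect differently (tubastusob, fuges), so the final letter is not what conditions the rule; the last vowel is.
"pokavoh" has last vowel 'o'. The one such stem in the data (minketvop → miminketvop) repeats the first consonant+vowel as a prefix (as does fuwkukih), so the same rule applies.
So pokavoh → popokavoh.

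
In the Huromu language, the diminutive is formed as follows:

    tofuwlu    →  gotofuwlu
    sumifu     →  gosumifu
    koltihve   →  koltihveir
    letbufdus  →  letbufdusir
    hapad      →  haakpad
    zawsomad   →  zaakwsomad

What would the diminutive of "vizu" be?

govizu

"vizu" ends in -u. The stems ending in -u (tofuwlu → gotofuwlu, sumifu → gosumifu) add the prefix go-.
So vizu → govizu.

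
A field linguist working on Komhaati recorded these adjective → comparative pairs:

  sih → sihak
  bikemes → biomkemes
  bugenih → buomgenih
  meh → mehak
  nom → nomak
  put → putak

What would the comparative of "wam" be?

wamak

bugenih and meh both end in -h yet inflect differently (buomgenih, mehak), so the final letter is not what conditions the rule; the number of vowels is.
"wam" has 1 vowel. The stems with 1 vowel (meh → mehak, sih → sihak, nom → nomak) add -ak.
The other pattern: stems with 3 vowels insert -om- after the first vowel.
So wam → wamak.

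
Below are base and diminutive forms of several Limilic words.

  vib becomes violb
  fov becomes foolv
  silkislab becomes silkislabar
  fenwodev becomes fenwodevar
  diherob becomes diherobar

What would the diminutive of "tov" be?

toolv

vib and silkislab both end in -b yet inflect differently (violb, silkislabar), so the final letter is not what conditions the rule; the number of vowels is.
"tov" has 1 vowel. The stems with 1 vowel (vib → violb, fov → foolv) insert -ol- after the first vowel.
The other pattern: stems with 3 vowels add -ar.
So tov → toolv.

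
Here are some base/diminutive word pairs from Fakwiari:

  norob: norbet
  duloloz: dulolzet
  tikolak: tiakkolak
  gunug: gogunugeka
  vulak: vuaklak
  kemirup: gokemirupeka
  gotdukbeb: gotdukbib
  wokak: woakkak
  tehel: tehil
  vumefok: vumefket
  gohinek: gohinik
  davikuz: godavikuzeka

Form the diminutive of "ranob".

ranbet

davikuz and duloloz both end in -z yet inflect differently (godavikuzeka, dulolzet), so the final letter is not what conditions the rule; the last vowel is.
"ranob" has last vowel 'o'. The stems whose last vowel is 'o' (vumefok → vumefket, norob → norbet, duloloz → dulolzet) delete the last vowel and add -et.
So ranob → ranbet.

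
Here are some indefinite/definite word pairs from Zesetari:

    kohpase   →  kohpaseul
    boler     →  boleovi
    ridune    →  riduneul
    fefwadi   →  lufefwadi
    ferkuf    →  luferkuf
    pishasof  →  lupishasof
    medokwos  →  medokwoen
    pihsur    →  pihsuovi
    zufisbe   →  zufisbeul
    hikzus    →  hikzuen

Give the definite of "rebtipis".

ferkuf and hikzus both have last vowel 'u' yet inflect differently (luferkuf, hikzuen), so the last vowel is not what conditions the rule; the final letter is.
"rebtipis" ends in -s. The stems ending in -s (hikzus → hikzuen, medokwos → medokwoen) drop the final letter and add -en.
So rebtipis → rebtipien.

rebtipien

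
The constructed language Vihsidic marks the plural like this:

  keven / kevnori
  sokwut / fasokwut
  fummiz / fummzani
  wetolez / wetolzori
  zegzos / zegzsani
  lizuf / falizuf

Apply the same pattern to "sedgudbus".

wetolez and fummiz both end in -z yet inflect differently (wetolzori, fummzani), so the final letter is not what conditions the rule; the last vowel is.
"sedgudbus" has last vowel 'u'. The stems whose last vowel is 'u' (sokwut → fasokwut, lizuf → falizuf) add the prefix fa-.
So sedgudbus → fasedgudbus.

fasedgudbus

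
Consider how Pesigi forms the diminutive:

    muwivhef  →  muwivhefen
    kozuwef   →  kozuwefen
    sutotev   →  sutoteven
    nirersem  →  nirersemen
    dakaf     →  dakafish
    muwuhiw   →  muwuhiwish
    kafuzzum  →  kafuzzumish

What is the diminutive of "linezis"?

"linezis" has last vowel 'i'. The one such stem in the data (muwuhiw → muwuhiwish) adds -ish, so the same rule applies.
The other pattern: stems whose last vowel is 'e' add -en.
So linezis → linezisish.

linezisish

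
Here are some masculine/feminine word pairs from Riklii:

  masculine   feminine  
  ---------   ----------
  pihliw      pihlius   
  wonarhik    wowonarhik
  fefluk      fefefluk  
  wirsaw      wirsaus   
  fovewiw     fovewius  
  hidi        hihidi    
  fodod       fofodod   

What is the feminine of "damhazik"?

dadamhazik

pihliw and wonarhik both have last vowel 'i' yet inflect differently (pihlius, wowonarhik), so the last vowel is not what conditions the rule; the final letter is.
"damhazik" ends in -k. The stems ending in -k (wonarhik → wowonarhik, fefluk → fefefluk) repeat the first consonant+vowel as a prefix.
So damhazik → dadamhazik.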